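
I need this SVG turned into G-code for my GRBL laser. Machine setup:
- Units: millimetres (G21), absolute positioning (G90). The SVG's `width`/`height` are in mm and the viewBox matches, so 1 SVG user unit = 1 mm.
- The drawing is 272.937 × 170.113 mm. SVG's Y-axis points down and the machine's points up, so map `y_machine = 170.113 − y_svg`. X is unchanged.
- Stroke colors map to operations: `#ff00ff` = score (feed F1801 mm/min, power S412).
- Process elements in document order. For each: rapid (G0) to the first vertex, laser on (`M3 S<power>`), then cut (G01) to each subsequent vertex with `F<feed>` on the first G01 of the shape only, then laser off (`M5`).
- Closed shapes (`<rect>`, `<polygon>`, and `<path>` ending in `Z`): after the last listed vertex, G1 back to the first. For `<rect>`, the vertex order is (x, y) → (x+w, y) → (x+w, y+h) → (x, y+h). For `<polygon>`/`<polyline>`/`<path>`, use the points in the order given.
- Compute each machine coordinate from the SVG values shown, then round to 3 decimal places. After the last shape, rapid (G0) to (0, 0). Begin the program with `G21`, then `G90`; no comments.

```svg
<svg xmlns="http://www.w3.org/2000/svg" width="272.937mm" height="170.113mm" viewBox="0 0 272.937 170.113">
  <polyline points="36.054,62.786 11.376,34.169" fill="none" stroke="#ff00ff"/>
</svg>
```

G21
G90
G0 X36.054 Y107.327
M3 S412
G01 X11.376 Y135.944 F1801
M5
G0 X0.000 Y0.000

viewBox `0 0 272.937 170.113` with mm width/height → 1 unit = 1 mm. Flip: y_m = 170.113 − y_svg.

**Shape 1** — `<polyline>` line segment, stroke `#ff00ff` → score (S412, F1801). Machine vertices: (36.054,107.327) → (11.376,135.944). Open path.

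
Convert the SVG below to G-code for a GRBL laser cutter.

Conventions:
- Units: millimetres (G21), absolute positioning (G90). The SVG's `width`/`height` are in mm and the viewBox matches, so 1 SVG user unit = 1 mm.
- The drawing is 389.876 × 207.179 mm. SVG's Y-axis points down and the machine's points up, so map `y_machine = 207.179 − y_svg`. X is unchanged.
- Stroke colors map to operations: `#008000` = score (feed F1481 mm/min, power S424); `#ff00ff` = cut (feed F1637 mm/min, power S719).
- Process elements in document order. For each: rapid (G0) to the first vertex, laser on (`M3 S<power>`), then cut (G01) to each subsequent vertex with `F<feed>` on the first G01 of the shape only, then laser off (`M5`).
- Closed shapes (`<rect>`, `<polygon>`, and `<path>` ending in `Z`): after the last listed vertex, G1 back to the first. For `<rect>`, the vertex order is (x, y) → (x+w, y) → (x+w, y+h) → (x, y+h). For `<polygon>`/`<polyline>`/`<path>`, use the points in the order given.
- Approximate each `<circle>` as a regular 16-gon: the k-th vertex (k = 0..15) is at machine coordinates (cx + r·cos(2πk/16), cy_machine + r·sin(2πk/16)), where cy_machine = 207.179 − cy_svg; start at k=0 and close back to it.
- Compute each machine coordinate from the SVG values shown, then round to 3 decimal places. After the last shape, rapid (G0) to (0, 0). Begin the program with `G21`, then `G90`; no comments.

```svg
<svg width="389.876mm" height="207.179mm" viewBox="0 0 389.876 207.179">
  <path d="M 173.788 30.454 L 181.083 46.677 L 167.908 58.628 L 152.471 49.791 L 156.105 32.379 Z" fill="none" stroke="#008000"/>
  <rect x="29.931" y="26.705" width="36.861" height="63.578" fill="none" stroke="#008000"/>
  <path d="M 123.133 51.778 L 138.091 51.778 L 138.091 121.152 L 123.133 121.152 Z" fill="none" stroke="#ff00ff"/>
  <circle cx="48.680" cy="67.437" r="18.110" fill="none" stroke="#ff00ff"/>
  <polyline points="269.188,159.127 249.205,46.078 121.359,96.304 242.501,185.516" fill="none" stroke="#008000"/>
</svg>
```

G21
G90
G0 X173.788 Y176.725
M3 S424
G01 X181.083 Y160.502 F1481
G01 X167.908 Y148.551
G01 X152.471 Y157.388
G01 X156.105 Y174.800
G01 X173.788 Y176.725
M5
G0 X29.931 Y180.474
M3 S424
G01 X66.792 Y180.474 F1481
G01 X66.792 Y116.896
G01 X29.931 Y116.896
G01 X29.931 Y180.474
M5
G0 X123.133 Y155.401
M3 S719
G01 X138.091 Y155.401 F1637
G01 X138.091 Y86.027
G01 X123.133 Y86.027
G01 X123.133 Y155.401
M5
G0 X66.790 Y139.742
M3 S719
G01 X65.411 Y146.672 F1637
G01 X61.486 Y152.548
G01 X55.610 Y156.473
G01 X48.680 Y157.852
G01 X41.750 Y156.473
G01 X35.874 Y152.548
G01 X31.949 Y146.672
G01 X30.570 Y139.742
G01 X31.949 Y132.812
G01 X35.874 Y126.936
G01 X41.750 Y123.011
G01 X48.680 Y121.632
G01 X55.610 Y123.011
G01 X61.486 Y126.936
G01 X65.411 Y132.812
G01 X66.790 Y139.742
M5
G0 X269.188 Y48.052
M3 S424
G01 X249.205 Y161.101 F1481
G01 X121.359 Y110.875
G01 X242.501 Y21.663
M5
G0 X0.000 Y0.000

Since the viewBox matches the mm dimensions, user units are millimetres directly. The only transform is the Y-flip y_m = 207.179 − y_svg.

Shape 1 is a regular polygon drawn with `<path>`. Its stroke #008000 means score at S424, F1481. After flipping Y the toolpath is (173.788,176.725) → (181.083,160.502) → (167.908,148.551) → (152.471,157.388) → (156.105,174.800) → (173.788,176.725), returning to the start.

Shape 2 is a rectangle drawn with `<rect>`. Its stroke #008000 means score at S424, F1481. After flipping Y the toolpath is (29.931,180.474) → (66.792,180.474) → (66.792,116.896) → (29.931,116.896) → (29.931,180.474), returning to the start.

Shape 3 is a rectangle drawn with `<path>`. Its stroke #ff00ff means cut at S719, F1637. After flipping Y the toolpath is (123.133,155.401) → (138.091,155.401) → (138.091,86.027) → (123.133,86.027) → (123.133,155.401), returning to the start.

Shape 4 is a circle drawn with `<circle>`. Its stroke #ff00ff means cut at S719, F1637. After flipping Y the toolpath is (66.790,139.742) → (65.411,146.672) → (61.486,152.548) → (55.610,156.473) → (48.680,157.852) → (41.750,156.473) → (35.874,152.548) → (31.949,146.672) → (30.570,139.742) → (31.949,132.812) → (35.874,126.936) → (41.750,123.011) → (48.680,121.632) → (55.610,123.011) → (61.486,126.936) → (65.411,132.812) → (66.790,139.742), returning to the start.

Shape 5 is a open polyline drawn with `<polyline>`. Its stroke #008000 means score at S424, F1481. After flipping Y the toolpath is (269.188,48.052) → (249.205,161.101) → (121.359,110.875) → (242.501,21.663).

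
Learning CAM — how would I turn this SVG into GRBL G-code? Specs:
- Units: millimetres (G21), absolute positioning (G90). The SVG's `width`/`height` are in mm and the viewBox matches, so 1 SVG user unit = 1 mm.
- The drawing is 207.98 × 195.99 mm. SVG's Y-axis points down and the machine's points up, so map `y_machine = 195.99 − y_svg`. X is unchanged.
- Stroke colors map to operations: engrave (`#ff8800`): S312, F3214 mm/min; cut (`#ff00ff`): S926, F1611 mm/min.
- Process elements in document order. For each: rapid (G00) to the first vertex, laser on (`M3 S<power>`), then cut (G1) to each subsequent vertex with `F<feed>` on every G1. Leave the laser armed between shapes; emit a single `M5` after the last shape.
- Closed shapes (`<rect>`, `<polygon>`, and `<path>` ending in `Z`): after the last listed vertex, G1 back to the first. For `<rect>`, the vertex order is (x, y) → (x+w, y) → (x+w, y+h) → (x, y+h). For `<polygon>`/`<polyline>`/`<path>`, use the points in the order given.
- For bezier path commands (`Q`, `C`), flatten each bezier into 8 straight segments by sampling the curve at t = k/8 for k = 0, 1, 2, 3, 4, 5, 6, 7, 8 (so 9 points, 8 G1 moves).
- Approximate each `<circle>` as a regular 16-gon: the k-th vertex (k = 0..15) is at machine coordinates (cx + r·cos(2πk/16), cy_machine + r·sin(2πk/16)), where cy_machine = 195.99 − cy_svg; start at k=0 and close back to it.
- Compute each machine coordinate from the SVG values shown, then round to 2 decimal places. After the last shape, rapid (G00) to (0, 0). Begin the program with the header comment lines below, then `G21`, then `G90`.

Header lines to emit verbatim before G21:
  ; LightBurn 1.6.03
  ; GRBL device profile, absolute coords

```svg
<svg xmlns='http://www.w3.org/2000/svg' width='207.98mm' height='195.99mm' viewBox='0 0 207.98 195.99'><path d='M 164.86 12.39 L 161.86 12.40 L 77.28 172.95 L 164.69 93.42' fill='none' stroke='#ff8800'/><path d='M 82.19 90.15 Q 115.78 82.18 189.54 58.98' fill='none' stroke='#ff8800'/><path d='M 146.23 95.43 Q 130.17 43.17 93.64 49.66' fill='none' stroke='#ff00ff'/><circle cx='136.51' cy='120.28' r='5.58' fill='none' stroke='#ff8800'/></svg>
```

1 u = 1 mm; y_m = 195.99 − y.

[1] `<path>` open polyline, #ff8800→engrave S312 F3214: (164.86,183.60) → (161.86,183.59) → (77.28,23.04) → (164.69,102.57)

[2] `<path>` quadratic bezier, #ff8800→engrave S312 F3214: (82.19,105.84) → (91.22,108.07) → (101.50,110.78) → (113.03,113.96) → (125.82,117.62) → (139.87,121.75) → (155.17,126.36) → (171.73,131.45) → (189.54,137.01)

[3] `<path>` quadratic bezier, #ff00ff→cut S926 F1611: (146.23,100.56) → (141.90,112.71) → (136.92,123.02) → (131.31,131.49) → (125.05,138.13) → (118.16,142.94) → (110.63,145.90) → (102.45,147.03) → (93.64,146.33)

[4] `<circle>` circle, #ff8800→engrave S312 F3214: (142.09,75.71) → (141.67,77.85) → (140.46,79.66) → (138.65,80.87) → (136.51,81.29) → (134.37,80.87) → (132.56,79.66) → (131.35,77.85) → (130.93,75.71) → (131.35,73.57) → (132.56,71.76) → (134.37,70.55) → (136.51,70.13) → (138.65,70.55) → (140.46,71.76) → (141.67,73.57) → (142.09,75.71) (closed)

; LightBurn 1.6.03
; GRBL device profile, absolute coords
G21
G90
G00 X164.86 Y183.60
M3 S312
G1 X161.86 Y183.59 F3214
G1 X77.28 Y23.04 F3214
G1 X164.69 Y102.57 F3214
G00 X82.19 Y105.84
M3 S312
G1 X91.22 Y108.07 F3214
G1 X101.50 Y110.78 F3214
G1 X113.03 Y113.96 F3214
G1 X125.82 Y117.62 F3214
G1 X139.87 Y121.75 F3214
G1 X155.17 Y126.36 F3214
G1 X171.73 Y131.45 F3214
G1 X189.54 Y137.01 F3214
G00 X146.23 Y100.56
M3 S926
G1 X141.90 Y112.71 F1611
G1 X136.92 Y123.02 F1611
G1 X131.31 Y131.49 F1611
G1 X125.05 Y138.13 F1611
G1 X118.16 Y142.94 F1611
G1 X110.63 Y145.90 F1611
G1 X102.45 Y147.03 F1611
G1 X93.64 Y146.33 F1611
G00 X142.09 Y75.71
M3 S312
G1 X141.67 Y77.85 F3214
G1 X140.46 Y79.66 F3214
G1 X138.65 Y80.87 F3214
G1 X136.51 Y81.29 F3214
G1 X134.37 Y80.87 F3214
G1 X132.56 Y79.66 F3214
G1 X131.35 Y77.85 F3214
G1 X130.93 Y75.71 F3214
G1 X131.35 Y73.57 F3214
G1 X132.56 Y71.76 F3214
G1 X134.37 Y70.55 F3214
G1 X136.51 Y70.13 F3214
G1 X138.65 Y70.55 F3214
G1 X140.46 Y71.76 F3214
G1 X141.67 Y73.57 F3214
G1 X142.09 Y75.71 F3214
M5
G00 X0.00 Y0.00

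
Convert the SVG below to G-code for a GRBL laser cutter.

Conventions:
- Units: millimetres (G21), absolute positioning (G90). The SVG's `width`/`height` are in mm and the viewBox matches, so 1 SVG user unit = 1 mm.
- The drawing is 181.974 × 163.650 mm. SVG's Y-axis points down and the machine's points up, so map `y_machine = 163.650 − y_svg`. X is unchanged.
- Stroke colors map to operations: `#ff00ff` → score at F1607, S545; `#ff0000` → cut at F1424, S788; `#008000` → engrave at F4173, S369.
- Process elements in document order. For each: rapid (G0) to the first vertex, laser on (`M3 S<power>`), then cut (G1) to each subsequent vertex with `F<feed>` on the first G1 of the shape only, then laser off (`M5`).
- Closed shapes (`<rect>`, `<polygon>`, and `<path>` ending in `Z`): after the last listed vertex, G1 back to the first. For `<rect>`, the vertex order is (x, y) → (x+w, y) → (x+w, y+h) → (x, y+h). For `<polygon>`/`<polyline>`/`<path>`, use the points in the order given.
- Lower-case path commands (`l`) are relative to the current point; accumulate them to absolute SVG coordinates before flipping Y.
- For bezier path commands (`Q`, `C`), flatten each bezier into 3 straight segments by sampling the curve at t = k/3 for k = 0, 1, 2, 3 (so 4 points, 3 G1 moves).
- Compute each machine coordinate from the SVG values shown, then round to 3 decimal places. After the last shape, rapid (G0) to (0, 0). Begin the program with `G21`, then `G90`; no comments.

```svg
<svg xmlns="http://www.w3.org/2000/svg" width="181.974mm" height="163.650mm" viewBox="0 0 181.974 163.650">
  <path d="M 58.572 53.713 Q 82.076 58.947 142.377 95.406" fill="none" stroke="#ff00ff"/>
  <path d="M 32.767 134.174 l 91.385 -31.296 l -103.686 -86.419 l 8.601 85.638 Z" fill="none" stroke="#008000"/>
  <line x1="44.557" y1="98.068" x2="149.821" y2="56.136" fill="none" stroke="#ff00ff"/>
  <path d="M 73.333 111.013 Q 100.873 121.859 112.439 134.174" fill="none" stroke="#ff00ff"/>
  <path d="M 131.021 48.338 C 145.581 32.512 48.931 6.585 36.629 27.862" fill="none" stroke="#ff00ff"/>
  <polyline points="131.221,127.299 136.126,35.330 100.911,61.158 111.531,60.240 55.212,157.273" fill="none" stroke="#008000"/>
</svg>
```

viewBox `0 0 181.974 163.650` with mm width/height → 1 unit = 1 mm. Flip: y_m = 163.650 − y_svg.

**Shape 1** — `<path>` quadratic bezier, stroke `#ff00ff` → score (S545, F1607). Control points (SVG): P0=(58.572,53.713), P1=(82.076,58.947), P2=(142.377,95.406); sampled at t=k/3. Machine vertices: (58.572,109.937) → (78.330,102.978) → (106.265,89.081) → (142.377,68.244). Open path.

**Shape 2** — `<path>` closed polygon, stroke `#008000` → engrave (S369, F4173). Machine vertices: (32.767,29.476) → (124.152,60.772) → (20.466,147.191) → (29.067,61.553) → (32.767,29.476). Closed: final G1 returns to the first vertex.

**Shape 3** — `<line>` line segment, stroke `#ff00ff` → score (S545, F1607). Machine vertices: (44.557,65.582) → (149.821,107.514). Open path.

**Shape 4** — `<path>` quadratic bezier, stroke `#ff00ff` → score (S545, F1607). Control points (SVG): P0=(73.333,111.013), P1=(100.873,121.859), P2=(112.439,134.174); sampled at t=k/3. Machine vertices: (73.333,52.637) → (89.918,45.243) → (102.953,37.523) → (112.439,29.476). Open path.

**Shape 5** — `<path>` cubic bezier, stroke `#ff00ff` → score (S545, F1607). Control points (SVG): P0=(131.021,48.338), P1=(145.581,32.512), P2=(48.931,6.585), P3=(36.629,27.862); sampled at t=k/3. Machine vertices: (131.021,115.312) → (115.754,132.383) → (69.804,143.453) → (36.629,135.788). Open path.

**Shape 6** — `<polyline>` open polyline, stroke `#008000` → engrave (S369, F4173). Machine vertices: (131.221,36.351) → (136.126,128.320) → (100.911,102.492) → (111.531,103.410) → (55.212,6.377). Open path.

G21
G90
G0 X58.572 Y109.937
M3 S545
G1 X78.330 Y102.978 F1607
G1 X106.265 Y89.081
G1 X142.377 Y68.244
M5
G0 X32.767 Y29.476
M3 S369
G1 X124.152 Y60.772 F4173
G1 X20.466 Y147.191
G1 X29.067 Y61.553
G1 X32.767 Y29.476
M5
G0 X44.557 Y65.582
M3 S545
G1 X149.821 Y107.514 F1607
M5
G0 X73.333 Y52.637
M3 S545
G1 X89.918 Y45.243 F1607
G1 X102.953 Y37.523
G1 X112.439 Y29.476
M5
G0 X131.021 Y115.312
M3 S545
G1 X115.754 Y132.383 F1607
G1 X69.804 Y143.453
G1 X36.629 Y135.788
M5
G0 X131.221 Y36.351
M3 S369
G1 X136.126 Y128.320 F4173
G1 X100.911 Y102.492
G1 X111.531 Y103.410
G1 X55.212 Y6.377
M5
G0 X0.000 Y0.000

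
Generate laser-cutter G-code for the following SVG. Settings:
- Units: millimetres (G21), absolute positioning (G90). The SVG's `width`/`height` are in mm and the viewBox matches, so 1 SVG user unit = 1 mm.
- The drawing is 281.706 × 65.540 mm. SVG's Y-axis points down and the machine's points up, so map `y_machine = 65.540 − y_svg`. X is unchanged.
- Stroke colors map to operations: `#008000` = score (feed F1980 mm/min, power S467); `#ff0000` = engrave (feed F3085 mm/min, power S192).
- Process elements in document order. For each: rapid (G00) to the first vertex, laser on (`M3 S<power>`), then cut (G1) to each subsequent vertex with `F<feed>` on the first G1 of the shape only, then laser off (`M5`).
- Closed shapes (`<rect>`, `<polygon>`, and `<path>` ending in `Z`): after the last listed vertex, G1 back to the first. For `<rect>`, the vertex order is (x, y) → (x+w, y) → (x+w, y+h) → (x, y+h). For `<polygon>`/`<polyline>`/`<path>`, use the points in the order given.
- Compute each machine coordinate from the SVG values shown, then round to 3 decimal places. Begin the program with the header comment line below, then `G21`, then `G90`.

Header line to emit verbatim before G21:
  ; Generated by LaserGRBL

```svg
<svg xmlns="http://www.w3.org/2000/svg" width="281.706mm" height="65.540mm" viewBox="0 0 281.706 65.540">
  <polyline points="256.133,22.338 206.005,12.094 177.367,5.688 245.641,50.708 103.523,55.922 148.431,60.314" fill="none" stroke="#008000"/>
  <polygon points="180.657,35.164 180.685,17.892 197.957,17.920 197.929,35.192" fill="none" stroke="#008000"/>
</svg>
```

; Generated by LaserGRBL
G21
G90
G00 X256.133 Y43.202
M3 S467
G1 X206.005 Y53.446 F1980
G1 X177.367 Y59.852
G1 X245.641 Y14.832
G1 X103.523 Y9.618
G1 X148.431 Y5.226
M5
G00 X180.657 Y30.376
M3 S467
G1 X180.685 Y47.648 F1980
G1 X197.957 Y47.620
G1 X197.929 Y30.348
G1 X180.657 Y30.376
M5

1 u = 1 mm; y_m = 65.540 − y.

[1] `<polyline>` open polyline, #008000→score S467 F1980: (256.133,43.202) → (206.005,53.446) → (177.367,59.852) → (245.641,14.832) → (103.523,9.618) → (148.431,5.226)

[2] `<polygon>` regular polygon, #008000→score S467 F1980: (180.657,30.376) → (180.685,47.648) → (197.957,47.620) → (197.929,30.348) → (180.657,30.376) (closed)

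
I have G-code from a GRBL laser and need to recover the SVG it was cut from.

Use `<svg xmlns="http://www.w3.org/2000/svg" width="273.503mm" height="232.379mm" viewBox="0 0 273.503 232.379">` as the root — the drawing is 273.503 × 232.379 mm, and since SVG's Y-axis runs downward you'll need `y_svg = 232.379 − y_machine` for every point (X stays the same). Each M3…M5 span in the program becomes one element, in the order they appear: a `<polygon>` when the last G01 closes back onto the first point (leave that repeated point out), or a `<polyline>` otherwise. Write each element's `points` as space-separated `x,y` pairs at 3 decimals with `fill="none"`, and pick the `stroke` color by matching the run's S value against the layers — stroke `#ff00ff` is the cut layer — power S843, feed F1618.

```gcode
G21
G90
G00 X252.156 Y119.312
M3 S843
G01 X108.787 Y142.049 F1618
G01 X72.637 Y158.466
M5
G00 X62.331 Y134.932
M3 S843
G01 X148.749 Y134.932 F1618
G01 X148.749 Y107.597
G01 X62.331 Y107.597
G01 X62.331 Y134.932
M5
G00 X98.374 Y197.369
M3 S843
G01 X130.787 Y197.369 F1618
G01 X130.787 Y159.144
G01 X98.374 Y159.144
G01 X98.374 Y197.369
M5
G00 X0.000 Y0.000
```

<svg xmlns="http://www.w3.org/2000/svg" width="273.503mm" height="232.379mm" viewBox="0 0 273.503 232.379">
  <polyline points="252.156,113.067 108.787,90.330 72.637,73.913" fill="none" stroke="#ff00ff"/>
  <polygon points="62.331,97.447 148.749,97.447 148.749,124.782 62.331,124.782" fill="none" stroke="#ff00ff"/>
  <polygon points="98.374,35.010 130.787,35.010 130.787,73.235 98.374,73.235" fill="none" stroke="#ff00ff"/>
</svg>

Machine Y-up, SVG Y-down with viewBox height 232.379, so y_svg = 232.379 − y_machine; X carries over. Every run uses S843, so all elements get stroke `#ff00ff` (cut).

Run 1: The run is open, so emit a `<polyline>` with points (Y-flipped): 252.156,113.067 108.787,90.330 72.637,73.913.

Run 2: The run returns to its start, so emit a `<polygon>` with points (Y-flipped): 62.331,97.447 148.749,97.447 148.749,124.782 62.331,124.782.

Run 3: The run returns to its start, so emit a `<polygon>` with points (Y-flipped): 98.374,35.010 130.787,35.010 130.787,73.235 98.374,73.235.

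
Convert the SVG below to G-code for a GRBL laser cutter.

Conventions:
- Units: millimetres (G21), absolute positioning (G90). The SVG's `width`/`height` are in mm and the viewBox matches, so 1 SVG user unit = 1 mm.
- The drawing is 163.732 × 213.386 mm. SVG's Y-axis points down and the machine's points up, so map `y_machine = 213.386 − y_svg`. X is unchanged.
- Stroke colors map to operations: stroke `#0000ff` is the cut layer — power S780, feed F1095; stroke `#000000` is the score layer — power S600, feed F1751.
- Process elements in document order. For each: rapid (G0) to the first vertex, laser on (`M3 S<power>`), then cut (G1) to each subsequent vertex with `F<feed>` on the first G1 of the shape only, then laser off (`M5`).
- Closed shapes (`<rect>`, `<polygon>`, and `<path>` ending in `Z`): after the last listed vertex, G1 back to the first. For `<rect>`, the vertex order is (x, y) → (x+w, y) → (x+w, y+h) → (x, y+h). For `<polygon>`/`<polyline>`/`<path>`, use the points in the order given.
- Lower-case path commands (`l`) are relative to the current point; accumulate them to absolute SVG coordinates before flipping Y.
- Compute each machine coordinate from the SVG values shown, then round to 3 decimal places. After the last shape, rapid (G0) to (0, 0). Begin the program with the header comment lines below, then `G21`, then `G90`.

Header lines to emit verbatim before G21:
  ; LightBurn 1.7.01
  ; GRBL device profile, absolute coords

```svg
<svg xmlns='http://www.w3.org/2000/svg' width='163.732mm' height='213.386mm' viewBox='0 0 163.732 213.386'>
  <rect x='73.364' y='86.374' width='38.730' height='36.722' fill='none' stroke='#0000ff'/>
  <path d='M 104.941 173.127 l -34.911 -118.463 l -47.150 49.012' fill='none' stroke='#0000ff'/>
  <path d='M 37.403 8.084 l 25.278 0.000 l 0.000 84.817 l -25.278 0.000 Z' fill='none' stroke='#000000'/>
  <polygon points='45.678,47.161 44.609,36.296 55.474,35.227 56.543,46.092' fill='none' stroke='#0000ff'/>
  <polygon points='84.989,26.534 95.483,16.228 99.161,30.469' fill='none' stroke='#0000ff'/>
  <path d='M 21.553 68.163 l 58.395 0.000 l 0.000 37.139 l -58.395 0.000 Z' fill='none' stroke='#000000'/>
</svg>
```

Since the viewBox matches the mm dimensions, user units are millimetres directly. The only transform is the Y-flip y_m = 213.386 − y_svg.

Shape 1 is a rectangle drawn with `<rect>`. Its stroke #0000ff means cut at S780, F1095. After flipping Y the toolpath is (73.364,127.012) → (112.094,127.012) → (112.094,90.290) → (73.364,90.290) → (73.364,127.012), returning to the start.

Shape 2 is a open polyline drawn with `<path>`. Its stroke #0000ff means cut at S780, F1095. After flipping Y the toolpath is (104.941,40.259) → (70.030,158.722) → (22.880,109.710).

Shape 3 is a rectangle drawn with `<path>`. Its stroke #000000 means score at S600, F1751. After flipping Y the toolpath is (37.403,205.302) → (62.681,205.302) → (62.681,120.485) → (37.403,120.485) → (37.403,205.302), returning to the start.

Shape 4 is a regular polygon drawn with `<polygon>`. Its stroke #0000ff means cut at S780, F1095. After flipping Y the toolpath is (45.678,166.225) → (44.609,177.090) → (55.474,178.159) → (56.543,167.294) → (45.678,166.225), returning to the start.

Shape 5 is a regular polygon drawn with `<polygon>`. Its stroke #0000ff means cut at S780, F1095. After flipping Y the toolpath is (84.989,186.852) → (95.483,197.158) → (99.161,182.917) → (84.989,186.852), returning to the start.

Shape 6 is a rectangle drawn with `<path>`. Its stroke #000000 means score at S600, F1751. After flipping Y the toolpath is (21.553,145.223) → (79.948,145.223) → (79.948,108.084) → (21.553,108.084) → (21.553,145.223), returning to the start.

; LightBurn 1.7.01
; GRBL device profile, absolute coords
G21
G90
G0 X73.364 Y127.012
M3 S780
G1 X112.094 Y127.012 F1095
G1 X112.094 Y90.290
G1 X73.364 Y90.290
G1 X73.364 Y127.012
M5
G0 X104.941 Y40.259
M3 S780
G1 X70.030 Y158.722 F1095
G1 X22.880 Y109.710
M5
G0 X37.403 Y205.302
M3 S600
G1 X62.681 Y205.302 F1751
G1 X62.681 Y120.485
G1 X37.403 Y120.485
G1 X37.403 Y205.302
M5
G0 X45.678 Y166.225
M3 S780
G1 X44.609 Y177.090 F1095
G1 X55.474 Y178.159
G1 X56.543 Y167.294
G1 X45.678 Y166.225
M5
G0 X84.989 Y186.852
M3 S780
G1 X95.483 Y197.158 F1095
G1 X99.161 Y182.917
G1 X84.989 Y186.852
M5
G0 X21.553 Y145.223
M3 S600
G1 X79.948 Y145.223 F1751
G1 X79.948 Y108.084
G1 X21.553 Y108.084
G1 X21.553 Y145.223
M5
G0 X0.000 Y0.000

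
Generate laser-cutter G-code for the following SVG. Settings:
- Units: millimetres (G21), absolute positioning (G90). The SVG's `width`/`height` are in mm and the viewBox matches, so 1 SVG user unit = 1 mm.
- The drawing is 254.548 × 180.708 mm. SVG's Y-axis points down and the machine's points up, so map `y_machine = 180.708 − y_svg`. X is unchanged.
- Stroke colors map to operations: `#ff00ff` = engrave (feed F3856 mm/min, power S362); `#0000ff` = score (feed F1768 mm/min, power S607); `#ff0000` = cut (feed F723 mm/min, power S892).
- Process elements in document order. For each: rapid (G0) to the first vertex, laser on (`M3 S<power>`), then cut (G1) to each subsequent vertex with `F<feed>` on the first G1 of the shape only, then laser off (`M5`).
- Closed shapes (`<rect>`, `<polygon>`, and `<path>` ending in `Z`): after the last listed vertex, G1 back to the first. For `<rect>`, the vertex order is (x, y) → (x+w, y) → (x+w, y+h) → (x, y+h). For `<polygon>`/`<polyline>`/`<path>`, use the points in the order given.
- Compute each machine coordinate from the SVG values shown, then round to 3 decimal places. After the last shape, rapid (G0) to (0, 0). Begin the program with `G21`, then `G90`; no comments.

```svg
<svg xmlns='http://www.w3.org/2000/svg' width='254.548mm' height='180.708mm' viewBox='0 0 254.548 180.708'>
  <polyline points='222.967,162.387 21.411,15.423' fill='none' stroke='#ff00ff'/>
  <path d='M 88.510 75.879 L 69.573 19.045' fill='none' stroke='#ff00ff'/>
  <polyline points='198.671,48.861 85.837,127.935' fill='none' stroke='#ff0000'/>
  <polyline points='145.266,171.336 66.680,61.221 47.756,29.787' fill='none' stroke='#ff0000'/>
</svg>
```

1 u = 1 mm; y_m = 180.708 − y.

[1] `<polyline>` line segment, #ff00ff→engrave S362 F3856: (222.967,18.321) → (21.411,165.285)

[2] `<path>` line segment, #ff00ff→engrave S362 F3856: (88.510,104.829) → (69.573,161.663)

[3] `<polyline>` line segment, #ff0000→cut S892 F723: (198.671,131.847) → (85.837,52.773)

[4] `<polyline>` open polyline, #ff0000→cut S892 F723: (145.266,9.372) → (66.680,119.487) → (47.756,150.921)

G21
G90
G0 X222.967 Y18.321
M3 S362
G1 X21.411 Y165.285 F3856
M5
G0 X88.510 Y104.829
M3 S362
G1 X69.573 Y161.663 F3856
M5
G0 X198.671 Y131.847
M3 S892
G1 X85.837 Y52.773 F723
M5
G0 X145.266 Y9.372
M3 S892
G1 X66.680 Y119.487 F723
G1 X47.756 Y150.921
M5
G0 X0.000 Y0.000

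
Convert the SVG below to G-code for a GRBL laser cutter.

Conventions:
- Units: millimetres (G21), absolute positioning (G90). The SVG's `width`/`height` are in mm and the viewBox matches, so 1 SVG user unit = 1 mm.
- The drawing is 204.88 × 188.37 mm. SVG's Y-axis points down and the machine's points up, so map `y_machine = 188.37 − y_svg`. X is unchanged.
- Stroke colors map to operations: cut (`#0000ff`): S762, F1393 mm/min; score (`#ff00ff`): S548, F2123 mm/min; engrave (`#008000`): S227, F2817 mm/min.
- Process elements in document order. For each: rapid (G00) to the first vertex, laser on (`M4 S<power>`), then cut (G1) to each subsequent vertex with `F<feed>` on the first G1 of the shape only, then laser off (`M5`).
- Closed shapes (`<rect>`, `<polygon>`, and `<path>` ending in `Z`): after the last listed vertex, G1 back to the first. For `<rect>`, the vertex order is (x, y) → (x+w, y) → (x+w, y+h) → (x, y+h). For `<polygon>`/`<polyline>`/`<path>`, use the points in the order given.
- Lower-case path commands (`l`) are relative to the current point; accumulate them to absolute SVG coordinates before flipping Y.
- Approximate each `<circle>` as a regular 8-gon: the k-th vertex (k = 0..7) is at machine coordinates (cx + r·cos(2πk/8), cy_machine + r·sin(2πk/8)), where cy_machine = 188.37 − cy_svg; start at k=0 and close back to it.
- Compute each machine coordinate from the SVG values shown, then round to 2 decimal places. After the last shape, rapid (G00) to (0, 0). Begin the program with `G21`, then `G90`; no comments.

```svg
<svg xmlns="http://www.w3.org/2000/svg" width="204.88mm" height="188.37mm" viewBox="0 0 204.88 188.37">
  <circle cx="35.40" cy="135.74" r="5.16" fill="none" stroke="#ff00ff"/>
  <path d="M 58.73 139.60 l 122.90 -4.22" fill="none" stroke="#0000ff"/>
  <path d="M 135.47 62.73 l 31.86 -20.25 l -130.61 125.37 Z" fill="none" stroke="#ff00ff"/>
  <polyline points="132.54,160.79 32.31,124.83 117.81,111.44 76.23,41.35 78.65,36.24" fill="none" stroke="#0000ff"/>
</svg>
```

G21
G90
G00 X40.56 Y52.63
M4 S548
G1 X39.05 Y56.28 F2123
G1 X35.40 Y57.79
G1 X31.75 Y56.28
G1 X30.24 Y52.63
G1 X31.75 Y48.98
G1 X35.40 Y47.47
G1 X39.05 Y48.98
G1 X40.56 Y52.63
M5
G00 X58.73 Y48.77
M4 S762
G1 X181.63 Y52.99 F1393
M5
G00 X135.47 Y125.64
M4 S548
G1 X167.33 Y145.89 F2123
G1 X36.72 Y20.52
G1 X135.47 Y125.64
M5
G00 X132.54 Y27.58
M4 S762
G1 X32.31 Y63.54 F1393
G1 X117.81 Y76.93
G1 X76.23 Y147.02
G1 X78.65 Y152.13
M5
G00 X0.00 Y0.00

Since the viewBox matches the mm dimensions, user units are millimetres directly. The only transform is the Y-flip y_m = 188.37 − y_svg.

Shape 1 is a circle drawn with `<circle>`. Its stroke #ff00ff means score at S548, F2123. After flipping Y the toolpath is (40.56,52.63) → (39.05,56.28) → (35.40,57.79) → (31.75,56.28) → (30.24,52.63) → (31.75,48.98) → (35.40,47.47) → (39.05,48.98) → (40.56,52.63), returning to the start.

Shape 2 is a line segment drawn with `<path>`. Its stroke #0000ff means cut at S762, F1393. After flipping Y the toolpath is (58.73,48.77) → (181.63,52.99).

Shape 3 is a closed polygon drawn with `<path>`. Its stroke #ff00ff means score at S548, F2123. After flipping Y the toolpath is (135.47,125.64) → (167.33,145.89) → (36.72,20.52) → (135.47,125.64), returning to the start.

Shape 4 is a open polyline drawn with `<polyline>`. Its stroke #0000ff means cut at S762, F1393. After flipping Y the toolpath is (132.54,27.58) → (32.31,63.54) → (117.81,76.93) → (76.23,147.02) → (78.65,152.13).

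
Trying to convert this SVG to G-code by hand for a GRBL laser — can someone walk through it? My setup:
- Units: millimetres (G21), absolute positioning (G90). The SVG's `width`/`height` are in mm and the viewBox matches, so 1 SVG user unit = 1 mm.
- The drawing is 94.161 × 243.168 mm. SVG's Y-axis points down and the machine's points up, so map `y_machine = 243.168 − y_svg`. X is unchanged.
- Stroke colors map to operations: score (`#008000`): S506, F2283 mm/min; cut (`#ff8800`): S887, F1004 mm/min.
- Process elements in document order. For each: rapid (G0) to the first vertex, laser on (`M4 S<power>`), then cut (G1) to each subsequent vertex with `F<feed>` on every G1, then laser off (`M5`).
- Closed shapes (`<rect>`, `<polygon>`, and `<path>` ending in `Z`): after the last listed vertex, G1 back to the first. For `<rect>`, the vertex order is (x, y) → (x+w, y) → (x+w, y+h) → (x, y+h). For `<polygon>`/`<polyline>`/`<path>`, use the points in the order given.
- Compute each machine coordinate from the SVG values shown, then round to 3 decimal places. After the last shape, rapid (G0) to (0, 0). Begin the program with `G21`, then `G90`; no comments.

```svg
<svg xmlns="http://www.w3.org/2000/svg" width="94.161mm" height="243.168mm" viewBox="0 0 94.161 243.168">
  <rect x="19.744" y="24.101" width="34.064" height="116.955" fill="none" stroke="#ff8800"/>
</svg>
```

G21
G90
G0 X19.744 Y219.067
M4 S887
G1 X53.808 Y219.067 F1004
G1 X53.808 Y102.112 F1004
G1 X19.744 Y102.112 F1004
G1 X19.744 Y219.067 F1004
M5
G0 X0.000 Y0.000

Since the viewBox matches the mm dimensions, user units are millimetres directly. The only transform is the Y-flip y_m = 243.168 − y_svg.

Shape 1 is a rectangle drawn with `<rect>`. Its stroke #ff8800 means cut at S887, F1004. After flipping Y the toolpath is (19.744,219.067) → (53.808,219.067) → (53.808,102.112) → (19.744,102.112) → (19.744,219.067), returning to the start.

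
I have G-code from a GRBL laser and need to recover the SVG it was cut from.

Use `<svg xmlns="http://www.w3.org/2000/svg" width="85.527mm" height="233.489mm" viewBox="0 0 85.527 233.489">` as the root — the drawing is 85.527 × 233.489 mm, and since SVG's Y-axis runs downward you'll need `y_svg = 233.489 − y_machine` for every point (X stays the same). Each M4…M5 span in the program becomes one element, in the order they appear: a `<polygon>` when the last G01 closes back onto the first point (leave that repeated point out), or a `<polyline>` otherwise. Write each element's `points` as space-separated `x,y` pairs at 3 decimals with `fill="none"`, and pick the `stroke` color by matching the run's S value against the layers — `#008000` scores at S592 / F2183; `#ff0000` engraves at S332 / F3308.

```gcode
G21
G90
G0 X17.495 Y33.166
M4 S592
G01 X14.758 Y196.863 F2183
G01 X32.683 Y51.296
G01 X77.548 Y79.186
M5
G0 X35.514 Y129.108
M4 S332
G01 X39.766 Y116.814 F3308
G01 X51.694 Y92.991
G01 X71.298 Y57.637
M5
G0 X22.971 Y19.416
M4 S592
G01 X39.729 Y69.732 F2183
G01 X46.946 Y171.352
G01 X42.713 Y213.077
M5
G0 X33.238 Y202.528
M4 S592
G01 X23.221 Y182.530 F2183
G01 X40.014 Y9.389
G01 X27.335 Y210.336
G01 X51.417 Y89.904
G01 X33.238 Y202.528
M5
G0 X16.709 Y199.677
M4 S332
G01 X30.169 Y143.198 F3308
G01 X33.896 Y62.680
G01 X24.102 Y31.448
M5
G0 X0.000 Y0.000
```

y_svg = 233.489 − y_m.

[1] S592→`#008000` (score); open run; points: 17.495,200.323 14.758,36.626 32.683,182.193 77.548,154.303

[2] S332→`#ff0000` (engrave); open run; points: 35.514,104.381 39.766,116.675 51.694,140.498 71.298,175.852

[3] S592→`#008000` (score); open run; points: 22.971,214.073 39.729,163.757 46.946,62.137 42.713,20.412

[4] S592→`#008000` (score); closed run; points: 33.238,30.961 23.221,50.959 40.014,224.100 27.335,23.153 51.417,143.585

[5] S332→`#ff0000` (engrave); open run; points: 16.709,33.812 30.169,90.291 33.896,170.809 24.102,202.041

<svg xmlns="http://www.w3.org/2000/svg" width="85.527mm" height="233.489mm" viewBox="0 0 85.527 233.489">
  <polyline points="17.495,200.323 14.758,36.626 32.683,182.193 77.548,154.303" fill="none" stroke="#008000"/>
  <polyline points="35.514,104.381 39.766,116.675 51.694,140.498 71.298,175.852" fill="none" stroke="#ff0000"/>
  <polyline points="22.971,214.073 39.729,163.757 46.946,62.137 42.713,20.412" fill="none" stroke="#008000"/>
  <polygon points="33.238,30.961 23.221,50.959 40.014,224.100 27.335,23.153 51.417,143.585" fill="none" stroke="#008000"/>
  <polyline points="16.709,33.812 30.169,90.291 33.896,170.809 24.102,202.041" fill="none" stroke="#ff0000"/>
</svg>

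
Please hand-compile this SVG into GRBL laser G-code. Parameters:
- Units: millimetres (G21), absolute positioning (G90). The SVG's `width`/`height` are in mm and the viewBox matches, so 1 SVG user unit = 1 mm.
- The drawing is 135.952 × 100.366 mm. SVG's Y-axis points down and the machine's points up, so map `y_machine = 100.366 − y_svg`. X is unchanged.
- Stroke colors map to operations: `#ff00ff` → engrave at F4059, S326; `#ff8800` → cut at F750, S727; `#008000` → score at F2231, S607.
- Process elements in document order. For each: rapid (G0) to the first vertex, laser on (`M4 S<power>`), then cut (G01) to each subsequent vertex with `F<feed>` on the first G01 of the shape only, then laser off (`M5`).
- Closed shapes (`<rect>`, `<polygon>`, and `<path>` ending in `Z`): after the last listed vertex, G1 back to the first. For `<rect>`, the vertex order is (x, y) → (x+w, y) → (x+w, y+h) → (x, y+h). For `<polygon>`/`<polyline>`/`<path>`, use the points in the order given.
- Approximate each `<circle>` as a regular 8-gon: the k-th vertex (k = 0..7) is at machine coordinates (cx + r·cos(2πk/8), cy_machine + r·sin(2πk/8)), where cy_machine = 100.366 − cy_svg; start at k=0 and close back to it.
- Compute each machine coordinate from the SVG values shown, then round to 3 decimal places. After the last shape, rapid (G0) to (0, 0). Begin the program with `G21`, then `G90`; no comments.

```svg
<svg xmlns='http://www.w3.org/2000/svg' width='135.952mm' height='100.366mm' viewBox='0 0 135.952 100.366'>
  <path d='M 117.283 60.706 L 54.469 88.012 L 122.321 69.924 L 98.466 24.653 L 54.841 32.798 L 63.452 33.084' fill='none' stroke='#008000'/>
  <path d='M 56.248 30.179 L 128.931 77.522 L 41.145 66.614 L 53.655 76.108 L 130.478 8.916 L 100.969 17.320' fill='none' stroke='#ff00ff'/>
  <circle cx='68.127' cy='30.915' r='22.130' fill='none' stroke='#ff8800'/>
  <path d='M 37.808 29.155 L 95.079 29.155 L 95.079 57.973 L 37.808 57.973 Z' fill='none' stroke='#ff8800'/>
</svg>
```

G21
G90
G0 X117.283 Y39.660
M4 S607
G01 X54.469 Y12.354 F2231
G01 X122.321 Y30.442
G01 X98.466 Y75.713
G01 X54.841 Y67.568
G01 X63.452 Y67.282
M5
G0 X56.248 Y70.187
M4 S326
G01 X128.931 Y22.844 F4059
G01 X41.145 Y33.752
G01 X53.655 Y24.258
G01 X130.478 Y91.450
G01 X100.969 Y83.046
M5
G0 X90.257 Y69.451
M4 S727
G01 X83.775 Y85.099 F750
G01 X68.127 Y91.581
G01 X52.479 Y85.099
G01 X45.997 Y69.451
G01 X52.479 Y53.803
G01 X68.127 Y47.321
G01 X83.775 Y53.803
G01 X90.257 Y69.451
M5
G0 X37.808 Y71.211
M4 S727
G01 X95.079 Y71.211 F750
G01 X95.079 Y42.393
G01 X37.808 Y42.393
G01 X37.808 Y71.211
M5
G0 X0.000 Y0.000

Since the viewBox matches the mm dimensions, user units are millimetres directly. The only transform is the Y-flip y_m = 100.366 − y_svg.

Shape 1 is a open polyline drawn with `<path>`. Its stroke #008000 means score at S607, F2231. After flipping Y the toolpath is (117.283,39.660) → (54.469,12.354) → (122.321,30.442) → (98.466,75.713) → (54.841,67.568) → (63.452,67.282).

Shape 2 is a open polyline drawn with `<path>`. Its stroke #ff00ff means engrave at S326, F4059. After flipping Y the toolpath is (56.248,70.187) → (128.931,22.844) → (41.145,33.752) → (53.655,24.258) → (130.478,91.450) → (100.969,83.046).

Shape 3 is a circle drawn with `<circle>`. Its stroke #ff8800 means cut at S727, F750. After flipping Y the toolpath is (90.257,69.451) → (83.775,85.099) → (68.127,91.581) → (52.479,85.099) → (45.997,69.451) → (52.479,53.803) → (68.127,47.321) → (83.775,53.803) → (90.257,69.451), returning to the start.

Shape 4 is a rectangle drawn with `<path>`. Its stroke #ff8800 means cut at S727, F750. After flipping Y the toolpath is (37.808,71.211) → (95.079,71.211) → (95.079,42.393) → (37.808,42.393) → (37.808,71.211), returning to the start.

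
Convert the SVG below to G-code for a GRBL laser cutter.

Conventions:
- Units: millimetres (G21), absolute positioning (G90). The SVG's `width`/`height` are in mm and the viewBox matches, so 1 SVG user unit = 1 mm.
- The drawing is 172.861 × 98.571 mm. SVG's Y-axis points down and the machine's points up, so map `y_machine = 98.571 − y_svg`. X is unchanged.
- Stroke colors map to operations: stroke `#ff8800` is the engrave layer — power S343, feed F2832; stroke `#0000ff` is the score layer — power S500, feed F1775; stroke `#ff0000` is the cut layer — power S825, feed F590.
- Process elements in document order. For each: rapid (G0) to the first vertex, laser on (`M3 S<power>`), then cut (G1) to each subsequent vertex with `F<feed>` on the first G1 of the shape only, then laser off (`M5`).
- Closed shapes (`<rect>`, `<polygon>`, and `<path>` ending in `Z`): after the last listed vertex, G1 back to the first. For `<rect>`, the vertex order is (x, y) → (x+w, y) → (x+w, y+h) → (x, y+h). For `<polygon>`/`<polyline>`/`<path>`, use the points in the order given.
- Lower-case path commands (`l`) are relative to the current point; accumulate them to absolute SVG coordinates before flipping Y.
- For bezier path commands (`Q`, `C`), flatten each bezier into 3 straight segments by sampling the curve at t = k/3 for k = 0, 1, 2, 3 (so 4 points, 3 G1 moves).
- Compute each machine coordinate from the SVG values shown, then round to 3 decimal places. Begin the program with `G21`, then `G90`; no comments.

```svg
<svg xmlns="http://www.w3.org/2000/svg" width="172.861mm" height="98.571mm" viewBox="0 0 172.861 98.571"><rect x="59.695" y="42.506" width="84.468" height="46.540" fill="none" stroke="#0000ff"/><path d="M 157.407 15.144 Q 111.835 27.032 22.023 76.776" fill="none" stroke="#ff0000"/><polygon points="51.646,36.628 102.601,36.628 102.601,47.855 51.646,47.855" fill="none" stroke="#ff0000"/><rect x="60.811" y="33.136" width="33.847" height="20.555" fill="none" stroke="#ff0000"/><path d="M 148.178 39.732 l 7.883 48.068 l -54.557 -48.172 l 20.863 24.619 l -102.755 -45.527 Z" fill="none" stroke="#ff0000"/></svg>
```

1 u = 1 mm; y_m = 98.571 − y.

[1] `<rect>` rectangle, #0000ff→score S500 F1775: (59.695,56.065) → (144.163,56.065) → (144.163,9.525) → (59.695,9.525) → (59.695,56.065) (closed)

[2] `<path>` quadratic bezier, #ff0000→cut S825 F590: (157.407,83.427) → (122.110,71.295) → (76.982,50.751) → (22.023,21.795)

[3] `<polygon>` rectangle, #ff0000→cut S825 F590: (51.646,61.943) → (102.601,61.943) → (102.601,50.716) → (51.646,50.716) → (51.646,61.943) (closed)

[4] `<rect>` rectangle, #ff0000→cut S825 F590: (60.811,65.435) → (94.658,65.435) → (94.658,44.880) → (60.811,44.880) → (60.811,65.435) (closed)

[5] `<path>` closed polygon, #ff0000→cut S825 F590: (148.178,58.839) → (156.061,10.771) → (101.504,58.943) → (122.367,34.324) → (19.612,79.851) → (148.178,58.839) (closed)

G21
G90
G0 X59.695 Y56.065
M3 S500
G1 X144.163 Y56.065 F1775
G1 X144.163 Y9.525
G1 X59.695 Y9.525
G1 X59.695 Y56.065
M5
G0 X157.407 Y83.427
M3 S825
G1 X122.110 Y71.295 F590
G1 X76.982 Y50.751
G1 X22.023 Y21.795
M5
G0 X51.646 Y61.943
M3 S825
G1 X102.601 Y61.943 F590
G1 X102.601 Y50.716
G1 X51.646 Y50.716
G1 X51.646 Y61.943
M5
G0 X60.811 Y65.435
M3 S825
G1 X94.658 Y65.435 F590
G1 X94.658 Y44.880
G1 X60.811 Y44.880
G1 X60.811 Y65.435
M5
G0 X148.178 Y58.839
M3 S825
G1 X156.061 Y10.771 F590
G1 X101.504 Y58.943
G1 X122.367 Y34.324
G1 X19.612 Y79.851
G1 X148.178 Y58.839
M5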